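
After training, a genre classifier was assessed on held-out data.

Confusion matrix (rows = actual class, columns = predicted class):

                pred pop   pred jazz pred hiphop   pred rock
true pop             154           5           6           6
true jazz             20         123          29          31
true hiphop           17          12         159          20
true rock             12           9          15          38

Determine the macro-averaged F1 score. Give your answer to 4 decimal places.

0.6837

Per-class F1 score (2·TP/(2·TP+FP+FN)):
  pop: TP=154, FP=20+17+12=49, FN=5+6+6=17 → 308/374 = 0.82353
  jazz: TP=123, FP=5+12+9=26, FN=20+29+31=80 → 246/352 = 0.69886
  hiphop: TP=159, FP=6+29+15=50, FN=17+12+20=49 → 318/417 = 0.76259
  rock: TP=38, FP=6+31+20=57, FN=12+9+15=36 → 76/169 = 0.44970
Macro-F1 score = mean = (0.82353 + 0.69886 + 0.76259 + 0.44970) / 4 = 0.6837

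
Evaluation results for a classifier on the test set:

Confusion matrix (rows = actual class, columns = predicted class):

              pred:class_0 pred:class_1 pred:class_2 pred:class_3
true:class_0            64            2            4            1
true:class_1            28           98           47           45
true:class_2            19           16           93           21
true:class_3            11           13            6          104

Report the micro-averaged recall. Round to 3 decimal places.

0.628

Micro-averaging pools counts across classes: ΣTP=359, ΣFP=213, ΣFN=213.
Micro-recall = TP/(TP+FN) on pooled counts = 0.628 (equals overall accuracy in single-label multiclass).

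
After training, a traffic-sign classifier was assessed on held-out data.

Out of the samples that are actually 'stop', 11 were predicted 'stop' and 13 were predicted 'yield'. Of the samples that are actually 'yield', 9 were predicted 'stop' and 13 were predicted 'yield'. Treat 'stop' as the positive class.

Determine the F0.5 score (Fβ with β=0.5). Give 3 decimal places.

0.529

Fβ = (1+β²)·TP / ((1+β²)·TP + β²·FN + FP), with β²=1/4
= 1.25·11 / (1.25·11 + 0.25·13 + 9) = 0.529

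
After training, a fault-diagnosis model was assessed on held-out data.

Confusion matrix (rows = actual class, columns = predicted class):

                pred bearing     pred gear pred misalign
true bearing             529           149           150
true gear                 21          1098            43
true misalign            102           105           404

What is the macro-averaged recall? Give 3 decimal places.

Per-class recall (TP/(TP+FN)):
  bearing: TP=529, FN=149+150=299 → 529/828 = 0.6389
  gear: TP=1098, FN=21+43=64 → 1098/1162 = 0.9449
  misalign: TP=404, FN=102+105=207 → 404/611 = 0.6612
Macro-recall = mean = (0.6389 + 0.9449 + 0.6612) / 3 = 0.748

0.748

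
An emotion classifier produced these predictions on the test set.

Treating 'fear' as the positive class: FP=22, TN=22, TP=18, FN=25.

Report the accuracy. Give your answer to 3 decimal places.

0.460

Accuracy = (TP+TN)/N = (18+22)/87 = 0.460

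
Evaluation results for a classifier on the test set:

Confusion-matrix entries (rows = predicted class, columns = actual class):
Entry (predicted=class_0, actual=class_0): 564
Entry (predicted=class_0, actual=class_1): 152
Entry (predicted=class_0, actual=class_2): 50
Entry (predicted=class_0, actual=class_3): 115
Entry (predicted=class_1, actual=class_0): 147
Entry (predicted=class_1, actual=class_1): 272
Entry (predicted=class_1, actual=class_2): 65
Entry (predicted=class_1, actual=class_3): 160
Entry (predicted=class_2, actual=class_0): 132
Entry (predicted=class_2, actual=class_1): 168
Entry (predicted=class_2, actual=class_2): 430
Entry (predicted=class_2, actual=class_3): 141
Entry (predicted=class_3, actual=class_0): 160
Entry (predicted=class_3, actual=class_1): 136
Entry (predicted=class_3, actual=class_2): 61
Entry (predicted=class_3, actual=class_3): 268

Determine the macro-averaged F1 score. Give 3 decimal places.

0.497

Per-class F1 score (2·TP/(2·TP+FP+FN)):
  class_0: TP=564, FP=152+50+115=317, FN=147+132+160=439 → 1128/1884 = 0.5987
  class_1: TP=272, FP=147+65+160=372, FN=152+168+136=456 → 544/1372 = 0.3965
  class_2: TP=430, FP=132+168+141=441, FN=50+65+61=176 → 860/1477 = 0.5823
  class_3: TP=268, FP=160+136+61=357, FN=115+160+141=416 → 536/1309 = 0.4095
Macro-F1 score = mean = (0.5987 + 0.3965 + 0.5823 + 0.4095) / 4 = 0.497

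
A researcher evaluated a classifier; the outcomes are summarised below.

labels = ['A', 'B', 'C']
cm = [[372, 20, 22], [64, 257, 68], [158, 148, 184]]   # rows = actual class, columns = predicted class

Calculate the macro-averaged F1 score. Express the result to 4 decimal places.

Per-class F1 score (2·TP/(2·TP+FP+FN)):
  A: TP=372, FP=64+158=222, FN=20+22=42 → 744/1008 = 0.73810
  B: TP=257, FP=20+148=168, FN=64+68=132 → 514/814 = 0.63145
  C: TP=184, FP=22+68=90, FN=158+148=306 → 368/764 = 0.48168
Macro-F1 score = mean = (0.73810 + 0.63145 + 0.48168) / 3 = 0.6171

0.6171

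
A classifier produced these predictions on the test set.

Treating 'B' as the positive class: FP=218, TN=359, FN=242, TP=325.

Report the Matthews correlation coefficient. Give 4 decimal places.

0.1956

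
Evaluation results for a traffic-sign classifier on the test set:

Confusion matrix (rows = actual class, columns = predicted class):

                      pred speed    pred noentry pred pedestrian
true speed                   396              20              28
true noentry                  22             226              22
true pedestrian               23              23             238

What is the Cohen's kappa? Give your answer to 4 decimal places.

Observed agreement pₒ = trace/N = 860/998 = 0.86172
Expected agreement pₑ = Σ (rowᵢ·colᵢ)/N² = (444·441 + 270·269 + 284·288)/998² = 0.35163
κ = (pₒ − pₑ)/(1 − pₑ) = (0.86172 − 0.35163)/(1 − 0.35163) = 0.7867

0.7867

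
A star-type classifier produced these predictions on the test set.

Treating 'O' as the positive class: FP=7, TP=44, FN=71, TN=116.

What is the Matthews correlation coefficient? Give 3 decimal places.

0.397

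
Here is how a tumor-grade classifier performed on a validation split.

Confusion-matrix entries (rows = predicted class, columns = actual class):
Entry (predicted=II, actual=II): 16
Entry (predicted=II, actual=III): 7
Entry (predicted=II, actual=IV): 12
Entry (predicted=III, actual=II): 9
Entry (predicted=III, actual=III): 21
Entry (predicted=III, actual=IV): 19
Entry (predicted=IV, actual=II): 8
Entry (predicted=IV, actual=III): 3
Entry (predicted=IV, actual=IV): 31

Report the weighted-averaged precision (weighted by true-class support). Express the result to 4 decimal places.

Per-class precision (TP/(TP+FP)):
  II: TP=16, FP=7+12=19 → 16/35 = 0.45714
  III: TP=21, FP=9+19=28 → 21/49 = 0.42857
  IV: TP=31, FP=8+3=11 → 31/42 = 0.73810
Weighted-precision = Σ (supportᵢ/N)·precisionᵢ with N=126: (33/126)·0.45714 + (31/126)·0.42857 + (62/126)·0.73810 = 0.5884

0.5884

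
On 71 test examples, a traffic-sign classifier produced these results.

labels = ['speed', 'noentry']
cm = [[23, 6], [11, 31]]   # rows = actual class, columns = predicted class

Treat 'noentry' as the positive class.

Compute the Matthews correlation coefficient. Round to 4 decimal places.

MCC = (TP·TN − FP·FN) / √((TP+FP)(TP+FN)(TN+FP)(TN+FN))
Numerator = 31·23 − 6·11 = 647
Denominator = √(37·42·29·34) = √1532244 = 1237.8384
MCC = 647 / 1237.8384 = 0.5227

0.5227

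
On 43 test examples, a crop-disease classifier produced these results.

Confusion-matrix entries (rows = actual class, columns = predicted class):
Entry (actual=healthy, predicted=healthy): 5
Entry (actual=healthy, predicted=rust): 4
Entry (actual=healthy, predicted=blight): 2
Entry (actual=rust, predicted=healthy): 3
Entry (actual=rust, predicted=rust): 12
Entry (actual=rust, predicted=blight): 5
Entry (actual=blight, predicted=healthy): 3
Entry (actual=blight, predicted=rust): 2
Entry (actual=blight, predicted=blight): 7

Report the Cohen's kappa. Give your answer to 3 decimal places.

Observed agreement pₒ = trace/N = 24/43 = 0.5581
Expected agreement pₑ = Σ (rowᵢ·colᵢ)/N² = (11·11 + 20·18 + 12·14)/43² = 0.3510
κ = (pₒ − pₑ)/(1 − pₑ) = (0.5581 − 0.3510)/(1 − 0.3510) = 0.319

0.319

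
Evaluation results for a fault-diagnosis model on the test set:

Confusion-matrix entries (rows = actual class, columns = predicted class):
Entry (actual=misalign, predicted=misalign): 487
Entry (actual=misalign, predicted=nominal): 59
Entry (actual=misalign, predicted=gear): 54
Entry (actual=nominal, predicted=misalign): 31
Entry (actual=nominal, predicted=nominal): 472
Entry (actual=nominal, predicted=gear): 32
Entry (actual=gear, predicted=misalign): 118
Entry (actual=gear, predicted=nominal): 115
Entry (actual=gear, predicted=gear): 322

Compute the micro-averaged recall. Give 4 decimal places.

0.7580

Micro-averaging pools counts across classes: ΣTP=1281, ΣFP=409, ΣFN=409.
Micro-recall = TP/(TP+FN) on pooled counts = 0.7580 (equals overall accuracy in single-label multiclass).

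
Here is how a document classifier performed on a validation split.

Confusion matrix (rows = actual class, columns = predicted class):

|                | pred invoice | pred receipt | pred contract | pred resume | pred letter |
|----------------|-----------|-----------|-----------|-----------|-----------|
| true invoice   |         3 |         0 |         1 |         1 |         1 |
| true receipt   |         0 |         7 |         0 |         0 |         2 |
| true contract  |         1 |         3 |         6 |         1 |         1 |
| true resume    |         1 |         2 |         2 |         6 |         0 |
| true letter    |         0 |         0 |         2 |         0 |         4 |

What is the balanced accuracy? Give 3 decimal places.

Balanced accuracy = mean of per-class recall.
  invoice: recall = 3/6 = 0.5000
  receipt: recall = 7/9 = 0.7778
  contract: recall = 6/12 = 0.5000
  resume: recall = 6/11 = 0.5455
  letter: recall = 4/6 = 0.6667
Mean = (0.5000 + 0.7778 + 0.5000 + 0.5455 + 0.6667) / 5 = 0.598

0.598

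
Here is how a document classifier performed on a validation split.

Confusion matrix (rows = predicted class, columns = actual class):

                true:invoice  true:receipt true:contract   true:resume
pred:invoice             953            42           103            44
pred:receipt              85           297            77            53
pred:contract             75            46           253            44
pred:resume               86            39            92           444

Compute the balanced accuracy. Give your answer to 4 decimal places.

0.6840

Balanced accuracy = mean of per-class recall.
  invoice: recall = 953/1199 = 0.79483
  receipt: recall = 297/424 = 0.70047
  contract: recall = 253/525 = 0.48190
  resume: recall = 444/585 = 0.75897
Mean = (0.79483 + 0.70047 + 0.48190 + 0.75897) / 4 = 0.6840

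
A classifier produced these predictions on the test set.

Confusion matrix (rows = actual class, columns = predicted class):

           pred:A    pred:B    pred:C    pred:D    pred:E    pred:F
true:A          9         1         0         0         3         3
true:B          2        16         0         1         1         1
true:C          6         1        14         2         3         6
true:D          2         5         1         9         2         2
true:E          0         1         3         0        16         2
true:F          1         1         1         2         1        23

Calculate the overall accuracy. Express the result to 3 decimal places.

0.617

Accuracy = trace / total = (9+16+14+9+16+23=87) / 141 = 87/141 = 0.617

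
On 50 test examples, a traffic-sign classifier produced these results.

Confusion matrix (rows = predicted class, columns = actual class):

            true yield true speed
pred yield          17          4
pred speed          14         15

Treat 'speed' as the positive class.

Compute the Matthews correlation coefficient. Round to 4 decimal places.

0.3323

MCC = (TP·TN − FP·FN) / √((TP+FP)(TP+FN)(TN+FP)(TN+FN))
Numerator = 15·17 − 14·4 = 199
Denominator = √(29·19·31·21) = √358701 = 598.9165
MCC = 199 / 598.9165 = 0.3323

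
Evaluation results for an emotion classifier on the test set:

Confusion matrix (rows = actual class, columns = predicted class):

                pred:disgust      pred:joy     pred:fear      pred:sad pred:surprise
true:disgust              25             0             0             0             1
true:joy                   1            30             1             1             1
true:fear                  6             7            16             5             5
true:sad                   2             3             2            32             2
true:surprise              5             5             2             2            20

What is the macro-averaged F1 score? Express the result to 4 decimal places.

0.6974

Per-class F1 score (2·TP/(2·TP+FP+FN)):
  disgust: TP=25, FP=1+6+2+5=14, FN=0+0+0+1=1 → 50/65 = 0.76923
  joy: TP=30, FP=0+7+3+5=15, FN=1+1+1+1=4 → 60/79 = 0.75949
  fear: TP=16, FP=0+1+2+2=5, FN=6+7+5+5=23 → 32/60 = 0.53333
  sad: TP=32, FP=0+1+5+2=8, FN=2+3+2+2=9 → 64/81 = 0.79012
  surprise: TP=20, FP=1+1+5+2=9, FN=5+5+2+2=14 → 40/63 = 0.63492
Macro-F1 score = mean = (0.76923 + 0.75949 + 0.53333 + 0.79012 + 0.63492) / 5 = 0.6974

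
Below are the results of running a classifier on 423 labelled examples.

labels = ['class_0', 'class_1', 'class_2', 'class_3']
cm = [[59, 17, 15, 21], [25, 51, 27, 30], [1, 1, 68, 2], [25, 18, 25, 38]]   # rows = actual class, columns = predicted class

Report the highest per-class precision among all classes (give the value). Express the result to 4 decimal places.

Per-class precision (TP/(TP+FP)):
  class_0: TP=59, FP=25+1+25=51 → 59/110 = 0.53636
  class_1: TP=51, FP=17+1+18=36 → 51/87 = 0.58621
  class_2: TP=68, FP=15+27+25=67 → 68/135 = 0.50370
  class_3: TP=38, FP=21+30+2=53 → 38/91 = 0.41758
Highest is class 'class_1' with precision = 0.5862.

0.5862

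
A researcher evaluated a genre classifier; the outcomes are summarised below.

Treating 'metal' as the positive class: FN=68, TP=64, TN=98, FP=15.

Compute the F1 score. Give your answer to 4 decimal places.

Precision = TP/(TP+FP) = 64/79 = 0.8101
Recall = TP/(TP+FN) = 64/132 = 0.4848
F1 = 2·TP/(2·TP+FP+FN) = 128/211 = 0.6066

0.6066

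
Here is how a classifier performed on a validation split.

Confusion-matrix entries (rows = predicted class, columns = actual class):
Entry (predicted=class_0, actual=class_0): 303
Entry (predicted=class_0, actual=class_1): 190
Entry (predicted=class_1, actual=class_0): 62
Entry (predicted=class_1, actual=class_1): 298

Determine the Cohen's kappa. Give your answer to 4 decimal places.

Observed agreement pₒ = trace/N = 601/853 = 0.70457
Expected agreement pₑ = Σ (rowᵢ·colᵢ)/N² = (365·493 + 488·360)/853² = 0.48876
κ = (pₒ − pₑ)/(1 − pₑ) = (0.70457 − 0.48876)/(1 − 0.48876) = 0.4221

0.4221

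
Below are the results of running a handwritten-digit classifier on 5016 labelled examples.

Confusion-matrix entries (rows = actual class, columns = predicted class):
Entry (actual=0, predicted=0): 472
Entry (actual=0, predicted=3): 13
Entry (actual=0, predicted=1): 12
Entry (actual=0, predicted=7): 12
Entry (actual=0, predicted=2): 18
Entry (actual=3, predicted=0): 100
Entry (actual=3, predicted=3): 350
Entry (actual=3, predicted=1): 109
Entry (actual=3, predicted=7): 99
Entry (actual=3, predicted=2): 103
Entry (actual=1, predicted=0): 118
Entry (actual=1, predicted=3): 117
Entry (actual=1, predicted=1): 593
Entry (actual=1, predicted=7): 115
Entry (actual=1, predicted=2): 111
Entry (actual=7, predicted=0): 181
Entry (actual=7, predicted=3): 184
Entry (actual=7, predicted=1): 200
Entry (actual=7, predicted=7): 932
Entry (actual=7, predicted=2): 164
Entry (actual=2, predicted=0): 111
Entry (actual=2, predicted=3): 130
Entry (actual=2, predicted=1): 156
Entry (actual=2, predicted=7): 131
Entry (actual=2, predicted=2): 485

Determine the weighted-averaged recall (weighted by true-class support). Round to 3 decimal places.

Per-class recall (TP/(TP+FN)):
  0: TP=472, FN=13+12+12+18=55 → 472/527 = 0.8956
  3: TP=350, FN=100+109+99+103=411 → 350/761 = 0.4599
  1: TP=593, FN=118+117+115+111=461 → 593/1054 = 0.5626
  7: TP=932, FN=181+184+200+164=729 → 932/1661 = 0.5611
  2: TP=485, FN=111+130+156+131=528 → 485/1013 = 0.4788
Weighted-recall = Σ (supportᵢ/N)·recallᵢ with N=5016: (527/5016)·0.8956 + (761/5016)·0.4599 + (1054/5016)·0.5626 + (1661/5016)·0.5611 + (1013/5016)·0.4788 = 0.565

0.565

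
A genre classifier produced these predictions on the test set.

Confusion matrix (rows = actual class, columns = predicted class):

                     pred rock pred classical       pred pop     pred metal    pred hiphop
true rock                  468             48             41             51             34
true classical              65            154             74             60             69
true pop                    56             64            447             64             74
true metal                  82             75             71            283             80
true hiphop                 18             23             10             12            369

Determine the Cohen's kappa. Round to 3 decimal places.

Observed agreement pₒ = trace/N = 1721/2792 = 0.6164
Expected agreement pₑ = Σ (rowᵢ·colᵢ)/N² = (642·689 + 422·364 + 705·643 + 591·470 + 432·626)/2792² = 0.2049
κ = (pₒ − pₑ)/(1 − pₑ) = (0.6164 − 0.2049)/(1 − 0.2049) = 0.518

0.518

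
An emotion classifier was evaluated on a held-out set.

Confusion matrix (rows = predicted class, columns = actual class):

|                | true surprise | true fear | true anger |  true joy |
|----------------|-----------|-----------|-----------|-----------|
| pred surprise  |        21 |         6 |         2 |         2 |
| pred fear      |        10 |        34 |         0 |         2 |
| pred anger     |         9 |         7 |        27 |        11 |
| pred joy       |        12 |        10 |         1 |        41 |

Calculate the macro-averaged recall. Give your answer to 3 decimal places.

Per-class recall (TP/(TP+FN)):
  surprise: TP=21, FN=10+9+12=31 → 21/52 = 0.4038
  fear: TP=34, FN=6+7+10=23 → 34/57 = 0.5965
  anger: TP=27, FN=2+0+1=3 → 27/30 = 0.9000
  joy: TP=41, FN=2+2+11=15 → 41/56 = 0.7321
Macro-recall = mean = (0.4038 + 0.5965 + 0.9000 + 0.7321) / 4 = 0.658

0.658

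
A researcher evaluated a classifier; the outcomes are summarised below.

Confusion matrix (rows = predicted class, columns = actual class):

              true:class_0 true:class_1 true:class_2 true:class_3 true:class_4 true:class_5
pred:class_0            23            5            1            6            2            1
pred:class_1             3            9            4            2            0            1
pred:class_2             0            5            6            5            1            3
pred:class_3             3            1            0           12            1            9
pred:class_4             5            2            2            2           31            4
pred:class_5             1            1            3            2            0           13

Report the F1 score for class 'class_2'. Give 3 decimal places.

F1 score = 2·TP/(2·TP+FP+FN).
class_2: TP=6, FP=0+5+5+1+3=14, FN=1+4+0+2+3=10 → 12/36 = 0.3333

0.333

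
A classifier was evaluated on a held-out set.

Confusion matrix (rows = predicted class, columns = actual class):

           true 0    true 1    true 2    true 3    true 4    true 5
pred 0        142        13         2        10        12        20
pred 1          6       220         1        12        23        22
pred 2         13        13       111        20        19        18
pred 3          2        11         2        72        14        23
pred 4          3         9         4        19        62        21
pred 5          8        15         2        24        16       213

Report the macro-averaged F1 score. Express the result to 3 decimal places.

0.657

Per-class F1 score (2·TP/(2·TP+FP+FN)):
  0: TP=142, FP=13+2+10+12+20=57, FN=6+13+2+3+8=32 → 284/373 = 0.7614
  1: TP=220, FP=6+1+12+23+22=64, FN=13+13+11+9+15=61 → 440/565 = 0.7788
  2: TP=111, FP=13+13+20+19+18=83, FN=2+1+2+4+2=11 → 222/316 = 0.7025
  3: TP=72, FP=2+11+2+14+23=52, FN=10+12+20+19+24=85 → 144/281 = 0.5125
  4: TP=62, FP=3+9+4+19+21=56, FN=12+23+19+14+16=84 → 124/264 = 0.4697
  5: TP=213, FP=8+15+2+24+16=65, FN=20+22+18+23+21=104 → 426/595 = 0.7160
Macro-F1 score = mean = (0.7614 + 0.7788 + 0.7025 + 0.5125 + 0.4697 + 0.7160) / 6 = 0.657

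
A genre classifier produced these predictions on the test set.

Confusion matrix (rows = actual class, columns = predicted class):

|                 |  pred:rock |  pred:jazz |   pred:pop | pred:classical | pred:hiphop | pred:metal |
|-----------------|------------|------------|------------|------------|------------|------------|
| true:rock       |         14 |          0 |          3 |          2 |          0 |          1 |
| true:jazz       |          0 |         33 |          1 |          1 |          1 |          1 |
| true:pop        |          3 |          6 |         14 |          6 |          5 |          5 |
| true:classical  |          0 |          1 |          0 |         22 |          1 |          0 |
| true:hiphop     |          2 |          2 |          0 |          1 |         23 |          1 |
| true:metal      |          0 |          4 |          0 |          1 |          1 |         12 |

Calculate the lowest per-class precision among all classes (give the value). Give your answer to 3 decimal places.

0.600

Per-class precision (TP/(TP+FP)):
  rock: TP=14, FP=0+3+0+2+0=5 → 14/19 = 0.7368
  jazz: TP=33, FP=0+6+1+2+4=13 → 33/46 = 0.7174
  pop: TP=14, FP=3+1+0+0+0=4 → 14/18 = 0.7778
  classical: TP=22, FP=2+1+6+1+1=11 → 22/33 = 0.6667
  hiphop: TP=23, FP=0+1+5+1+1=8 → 23/31 = 0.7419
  metal: TP=12, FP=1+1+5+0+1=8 → 12/20 = 0.6000
Lowest is class 'metal' with precision = 0.600.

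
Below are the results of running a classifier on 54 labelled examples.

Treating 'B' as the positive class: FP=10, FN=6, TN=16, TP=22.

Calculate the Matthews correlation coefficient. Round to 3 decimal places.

0.408

MCC = (TP·TN − FP·FN) / √((TP+FP)(TP+FN)(TN+FP)(TN+FN))
Numerator = 22·16 − 10·6 = 292
Denominator = √(32·28·26·22) = √512512 = 715.8994
MCC = 292 / 715.8994 = 0.408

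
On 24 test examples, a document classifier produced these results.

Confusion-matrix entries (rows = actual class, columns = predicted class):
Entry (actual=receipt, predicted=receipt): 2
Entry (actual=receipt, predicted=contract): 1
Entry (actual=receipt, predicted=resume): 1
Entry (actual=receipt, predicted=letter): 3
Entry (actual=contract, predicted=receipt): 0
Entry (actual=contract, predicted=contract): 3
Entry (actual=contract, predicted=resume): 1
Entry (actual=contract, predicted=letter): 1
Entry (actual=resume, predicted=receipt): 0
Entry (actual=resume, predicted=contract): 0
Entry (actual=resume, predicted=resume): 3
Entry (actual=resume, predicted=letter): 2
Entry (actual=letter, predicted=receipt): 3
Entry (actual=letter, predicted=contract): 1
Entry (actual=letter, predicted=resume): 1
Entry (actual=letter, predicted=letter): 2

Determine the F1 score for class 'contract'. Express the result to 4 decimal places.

One-vs-rest for 'contract': TP = diagonal; FP = other classes predicted 'contract'; FN = 'contract' predicted as other.
F1 score = 2·TP/(2·TP+FP+FN).
contract: TP=3, FP=1+0+1=2, FN=0+1+1=2 → 6/10 = 0.60000

0.6000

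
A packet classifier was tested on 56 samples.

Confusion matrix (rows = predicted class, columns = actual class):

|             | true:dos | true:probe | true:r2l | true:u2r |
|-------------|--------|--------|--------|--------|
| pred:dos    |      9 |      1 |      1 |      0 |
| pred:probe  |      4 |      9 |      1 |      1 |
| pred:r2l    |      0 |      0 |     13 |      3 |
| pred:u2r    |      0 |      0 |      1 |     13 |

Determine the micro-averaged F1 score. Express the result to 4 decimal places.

0.7857

Micro-averaging pools counts across classes: ΣTP=44, ΣFP=12, ΣFN=12.
Micro-F1 score = 2·TP/(2·TP+FP+FN) on pooled counts = 0.7857 (equals overall accuracy in single-label multiclass).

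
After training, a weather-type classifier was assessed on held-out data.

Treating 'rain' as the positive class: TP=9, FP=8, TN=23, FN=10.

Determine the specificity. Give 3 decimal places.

0.742

Specificity = TN/(TN+FP) = 23/(23+8) = 0.742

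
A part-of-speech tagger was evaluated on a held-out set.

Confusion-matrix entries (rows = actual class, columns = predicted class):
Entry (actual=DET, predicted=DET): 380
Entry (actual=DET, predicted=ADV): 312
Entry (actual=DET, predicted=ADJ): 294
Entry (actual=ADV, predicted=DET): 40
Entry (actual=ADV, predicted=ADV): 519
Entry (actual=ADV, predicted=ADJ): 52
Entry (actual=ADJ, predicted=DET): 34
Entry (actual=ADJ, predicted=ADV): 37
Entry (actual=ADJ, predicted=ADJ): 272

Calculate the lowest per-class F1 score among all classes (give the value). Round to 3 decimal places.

Per-class F1 score (2·TP/(2·TP+FP+FN)):
  DET: TP=380, FP=40+34=74, FN=312+294=606 → 760/1440 = 0.5278
  ADV: TP=519, FP=312+37=349, FN=40+52=92 → 1038/1479 = 0.7018
  ADJ: TP=272, FP=294+52=346, FN=34+37=71 → 544/961 = 0.5661
Lowest is class 'DET' with F1 score = 0.528.

0.528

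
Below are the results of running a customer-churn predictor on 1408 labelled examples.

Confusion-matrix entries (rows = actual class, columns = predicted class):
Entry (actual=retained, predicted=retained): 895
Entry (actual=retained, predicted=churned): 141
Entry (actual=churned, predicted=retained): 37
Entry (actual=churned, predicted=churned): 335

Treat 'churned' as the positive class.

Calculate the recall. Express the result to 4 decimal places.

0.9005

Recall = TP/(TP+FN) = 335/(335+37) = 335/372 = 0.9005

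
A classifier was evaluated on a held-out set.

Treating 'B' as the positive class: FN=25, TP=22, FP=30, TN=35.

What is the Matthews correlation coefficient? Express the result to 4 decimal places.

0.0065

MCC = (TP·TN − FP·FN) / √((TP+FP)(TP+FN)(TN+FP)(TN+FN))
Numerator = 22·35 − 30·25 = 20
Denominator = √(52·47·65·60) = √9531600 = 3087.3289
MCC = 20 / 3087.3289 = 0.0065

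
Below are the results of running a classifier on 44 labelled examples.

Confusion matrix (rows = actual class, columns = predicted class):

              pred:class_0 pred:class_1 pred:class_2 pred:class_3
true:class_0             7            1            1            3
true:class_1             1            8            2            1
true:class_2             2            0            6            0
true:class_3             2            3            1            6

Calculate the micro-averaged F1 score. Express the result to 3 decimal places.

0.614

Micro-averaging pools counts across classes: ΣTP=27, ΣFP=17, ΣFN=17.
Micro-F1 score = 2·TP/(2·TP+FP+FN) on pooled counts = 0.614 (equals overall accuracy in single-label multiclass).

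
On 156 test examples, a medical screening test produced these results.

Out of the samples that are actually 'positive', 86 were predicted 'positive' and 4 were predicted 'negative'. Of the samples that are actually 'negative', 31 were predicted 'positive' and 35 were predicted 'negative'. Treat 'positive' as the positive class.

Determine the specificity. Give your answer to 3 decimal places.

0.530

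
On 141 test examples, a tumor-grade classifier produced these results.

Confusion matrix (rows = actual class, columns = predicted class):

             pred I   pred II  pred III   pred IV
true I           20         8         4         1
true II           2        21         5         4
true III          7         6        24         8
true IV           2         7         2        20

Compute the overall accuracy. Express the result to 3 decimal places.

Accuracy = trace / total = (20+21+24+20=85) / 141 = 85/141 = 0.603

0.603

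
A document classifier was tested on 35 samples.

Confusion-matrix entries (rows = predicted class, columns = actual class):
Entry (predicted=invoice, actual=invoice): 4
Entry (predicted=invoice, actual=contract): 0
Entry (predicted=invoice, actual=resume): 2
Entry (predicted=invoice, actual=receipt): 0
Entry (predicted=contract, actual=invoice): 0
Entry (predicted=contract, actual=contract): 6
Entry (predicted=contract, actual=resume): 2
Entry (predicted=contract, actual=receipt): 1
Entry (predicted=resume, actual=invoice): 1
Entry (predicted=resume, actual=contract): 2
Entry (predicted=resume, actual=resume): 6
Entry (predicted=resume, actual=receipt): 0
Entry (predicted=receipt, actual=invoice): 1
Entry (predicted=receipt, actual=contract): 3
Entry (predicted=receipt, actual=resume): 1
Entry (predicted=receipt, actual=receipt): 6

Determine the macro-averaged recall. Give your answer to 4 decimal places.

Per-class recall (TP/(TP+FN)):
  invoice: TP=4, FN=0+1+1=2 → 4/6 = 0.66667
  contract: TP=6, FN=0+2+3=5 → 6/11 = 0.54545
  resume: TP=6, FN=2+2+1=5 → 6/11 = 0.54545
  receipt: TP=6, FN=0+1+0=1 → 6/7 = 0.85714
Macro-recall = mean = (0.66667 + 0.54545 + 0.54545 + 0.85714) / 4 = 0.6537

0.6537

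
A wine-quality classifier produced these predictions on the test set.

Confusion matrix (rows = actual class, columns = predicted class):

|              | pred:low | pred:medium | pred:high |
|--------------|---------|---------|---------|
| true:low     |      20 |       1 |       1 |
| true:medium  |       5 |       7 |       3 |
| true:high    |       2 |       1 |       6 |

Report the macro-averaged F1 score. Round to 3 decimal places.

0.677

Per-class F1 score (2·TP/(2·TP+FP+FN)):
  low: TP=20, FP=5+2=7, FN=1+1=2 → 40/49 = 0.8163
  medium: TP=7, FP=1+1=2, FN=5+3=8 → 14/24 = 0.5833
  high: TP=6, FP=1+3=4, FN=2+1=3 → 12/19 = 0.6316
Macro-F1 score = mean = (0.8163 + 0.5833 + 0.6316) / 3 = 0.677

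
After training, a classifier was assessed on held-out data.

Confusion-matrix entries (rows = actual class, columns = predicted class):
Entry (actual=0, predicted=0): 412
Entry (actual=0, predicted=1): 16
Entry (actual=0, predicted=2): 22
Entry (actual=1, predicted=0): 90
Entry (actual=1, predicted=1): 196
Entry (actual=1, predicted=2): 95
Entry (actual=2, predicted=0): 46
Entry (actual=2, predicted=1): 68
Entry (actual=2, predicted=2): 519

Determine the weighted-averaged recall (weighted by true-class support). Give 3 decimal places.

Per-class recall (TP/(TP+FN)):
  0: TP=412, FN=16+22=38 → 412/450 = 0.9156
  1: TP=196, FN=90+95=185 → 196/381 = 0.5144
  2: TP=519, FN=46+68=114 → 519/633 = 0.8199
Weighted-recall = Σ (supportᵢ/N)·recallᵢ with N=1464: (450/1464)·0.9156 + (381/1464)·0.5144 + (633/1464)·0.8199 = 0.770

0.770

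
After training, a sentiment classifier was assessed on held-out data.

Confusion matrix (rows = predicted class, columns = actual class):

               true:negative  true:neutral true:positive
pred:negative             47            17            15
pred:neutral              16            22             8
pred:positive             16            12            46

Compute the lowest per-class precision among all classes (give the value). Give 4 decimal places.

Per-class precision (TP/(TP+FP)):
  negative: TP=47, FP=17+15=32 → 47/79 = 0.59494
  neutral: TP=22, FP=16+8=24 → 22/46 = 0.47826
  positive: TP=46, FP=16+12=28 → 46/74 = 0.62162
Lowest is class 'neutral' with precision = 0.4783.

0.4783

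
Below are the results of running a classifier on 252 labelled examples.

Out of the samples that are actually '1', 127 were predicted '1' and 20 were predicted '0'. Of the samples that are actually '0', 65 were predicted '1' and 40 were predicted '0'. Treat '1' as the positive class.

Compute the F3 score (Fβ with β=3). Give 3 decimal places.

0.838

Fβ = (1+β²)·TP / ((1+β²)·TP + β²·FN + FP), with β²=9
= 10·127 / (10·127 + 9·20 + 65) = 0.838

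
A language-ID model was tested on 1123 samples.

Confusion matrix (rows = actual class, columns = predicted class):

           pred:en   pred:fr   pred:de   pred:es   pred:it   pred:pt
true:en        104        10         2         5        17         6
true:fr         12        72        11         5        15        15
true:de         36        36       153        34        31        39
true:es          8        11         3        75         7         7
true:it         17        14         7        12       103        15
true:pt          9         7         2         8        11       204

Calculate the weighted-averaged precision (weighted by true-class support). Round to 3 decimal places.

Per-class precision (TP/(TP+FP)):
  en: TP=104, FP=12+36+8+17+9=82 → 104/186 = 0.5591
  fr: TP=72, FP=10+36+11+14+7=78 → 72/150 = 0.4800
  de: TP=153, FP=2+11+3+7+2=25 → 153/178 = 0.8596
  es: TP=75, FP=5+5+34+12+8=64 → 75/139 = 0.5396
  it: TP=103, FP=17+15+31+7+11=81 → 103/184 = 0.5598
  pt: TP=204, FP=6+15+39+7+15=82 → 204/286 = 0.7133
Weighted-precision = Σ (supportᵢ/N)·precisionᵢ with N=1123: (144/1123)·0.5591 + (130/1123)·0.4800 + (329/1123)·0.8596 + (111/1123)·0.5396 + (168/1123)·0.5598 + (241/1123)·0.7133 = 0.669

0.669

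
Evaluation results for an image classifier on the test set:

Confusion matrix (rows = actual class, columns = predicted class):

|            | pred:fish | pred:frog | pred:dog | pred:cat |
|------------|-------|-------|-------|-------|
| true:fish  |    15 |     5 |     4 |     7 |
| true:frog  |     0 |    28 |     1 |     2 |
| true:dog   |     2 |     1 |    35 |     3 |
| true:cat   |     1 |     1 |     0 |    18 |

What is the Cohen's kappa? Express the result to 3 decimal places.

0.705

Observed agreement pₒ = trace/N = 96/123 = 0.7805
Expected agreement pₑ = Σ (rowᵢ·colᵢ)/N² = (31·18 + 31·35 + 41·40 + 20·30)/123² = 0.2567
κ = (pₒ − pₑ)/(1 − pₑ) = (0.7805 − 0.2567)/(1 − 0.2567) = 0.705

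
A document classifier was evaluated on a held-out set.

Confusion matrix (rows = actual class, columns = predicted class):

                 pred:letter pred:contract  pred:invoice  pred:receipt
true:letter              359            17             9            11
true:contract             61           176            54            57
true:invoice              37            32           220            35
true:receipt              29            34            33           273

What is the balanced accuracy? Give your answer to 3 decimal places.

0.708

Balanced accuracy = mean of per-class recall.
  letter: recall = 359/396 = 0.9066
  contract: recall = 176/348 = 0.5057
  invoice: recall = 220/324 = 0.6790
  receipt: recall = 273/369 = 0.7398
Mean = (0.9066 + 0.5057 + 0.6790 + 0.7398) / 4 = 0.708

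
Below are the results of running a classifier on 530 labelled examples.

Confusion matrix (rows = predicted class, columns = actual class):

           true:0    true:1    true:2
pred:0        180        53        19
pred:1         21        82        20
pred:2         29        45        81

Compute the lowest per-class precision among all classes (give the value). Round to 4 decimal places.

0.5226

Per-class precision (TP/(TP+FP)):
  0: TP=180, FP=53+19=72 → 180/252 = 0.71429
  1: TP=82, FP=21+20=41 → 82/123 = 0.66667
  2: TP=81, FP=29+45=74 → 81/155 = 0.52258
Lowest is class '2' with precision = 0.5226.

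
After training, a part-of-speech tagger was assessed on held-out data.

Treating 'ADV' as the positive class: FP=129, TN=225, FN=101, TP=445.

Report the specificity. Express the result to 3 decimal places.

Specificity = TN/(TN+FP) = 225/(225+129) = 0.636

0.636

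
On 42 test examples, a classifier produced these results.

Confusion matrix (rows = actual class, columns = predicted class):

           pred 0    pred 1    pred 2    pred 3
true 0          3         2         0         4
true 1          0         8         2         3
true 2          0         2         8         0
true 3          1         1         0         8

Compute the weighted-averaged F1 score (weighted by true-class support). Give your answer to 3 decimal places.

0.632

Per-class F1 score (2·TP/(2·TP+FP+FN)):
  0: TP=3, FP=0+0+1=1, FN=2+0+4=6 → 6/13 = 0.4615
  1: TP=8, FP=2+2+1=5, FN=0+2+3=5 → 16/26 = 0.6154
  2: TP=8, FP=0+2+0=2, FN=0+2+0=2 → 16/20 = 0.8000
  3: TP=8, FP=4+3+0=7, FN=1+1+0=2 → 16/25 = 0.6400
Weighted-F1 score = Σ (supportᵢ/N)·F1 scoreᵢ with N=42: (9/42)·0.4615 + (13/42)·0.6154 + (10/42)·0.8000 + (10/42)·0.6400 = 0.632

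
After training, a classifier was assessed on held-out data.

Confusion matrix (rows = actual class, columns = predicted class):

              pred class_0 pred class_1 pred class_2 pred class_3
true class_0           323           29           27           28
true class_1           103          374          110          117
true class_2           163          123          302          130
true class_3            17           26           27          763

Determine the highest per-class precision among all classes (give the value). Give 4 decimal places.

0.7351

Per-class precision (TP/(TP+FP)):
  class_0: TP=323, FP=103+163+17=283 → 323/606 = 0.53300
  class_1: TP=374, FP=29+123+26=178 → 374/552 = 0.67754
  class_2: TP=302, FP=27+110+27=164 → 302/466 = 0.64807
  class_3: TP=763, FP=28+117+130=275 → 763/1038 = 0.73507
Highest is class 'class_3' with precision = 0.7351.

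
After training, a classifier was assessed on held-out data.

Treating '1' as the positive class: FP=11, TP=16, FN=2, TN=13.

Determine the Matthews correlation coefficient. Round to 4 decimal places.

0.4447

MCC = (TP·TN − FP·FN) / √((TP+FP)(TP+FN)(TN+FP)(TN+FN))
Numerator = 16·13 − 11·2 = 186
Denominator = √(27·18·24·15) = √174960 = 418.2822
MCC = 186 / 418.2822 = 0.4447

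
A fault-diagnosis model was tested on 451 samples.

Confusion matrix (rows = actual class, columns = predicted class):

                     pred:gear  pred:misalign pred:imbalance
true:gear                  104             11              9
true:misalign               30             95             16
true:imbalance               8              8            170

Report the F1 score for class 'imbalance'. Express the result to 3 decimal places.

0.892

Treat 'imbalance' as positive and all other classes as negative.
F1 score = 2·TP/(2·TP+FP+FN).
imbalance: TP=170, FP=9+16=25, FN=8+8=16 → 340/381 = 0.8924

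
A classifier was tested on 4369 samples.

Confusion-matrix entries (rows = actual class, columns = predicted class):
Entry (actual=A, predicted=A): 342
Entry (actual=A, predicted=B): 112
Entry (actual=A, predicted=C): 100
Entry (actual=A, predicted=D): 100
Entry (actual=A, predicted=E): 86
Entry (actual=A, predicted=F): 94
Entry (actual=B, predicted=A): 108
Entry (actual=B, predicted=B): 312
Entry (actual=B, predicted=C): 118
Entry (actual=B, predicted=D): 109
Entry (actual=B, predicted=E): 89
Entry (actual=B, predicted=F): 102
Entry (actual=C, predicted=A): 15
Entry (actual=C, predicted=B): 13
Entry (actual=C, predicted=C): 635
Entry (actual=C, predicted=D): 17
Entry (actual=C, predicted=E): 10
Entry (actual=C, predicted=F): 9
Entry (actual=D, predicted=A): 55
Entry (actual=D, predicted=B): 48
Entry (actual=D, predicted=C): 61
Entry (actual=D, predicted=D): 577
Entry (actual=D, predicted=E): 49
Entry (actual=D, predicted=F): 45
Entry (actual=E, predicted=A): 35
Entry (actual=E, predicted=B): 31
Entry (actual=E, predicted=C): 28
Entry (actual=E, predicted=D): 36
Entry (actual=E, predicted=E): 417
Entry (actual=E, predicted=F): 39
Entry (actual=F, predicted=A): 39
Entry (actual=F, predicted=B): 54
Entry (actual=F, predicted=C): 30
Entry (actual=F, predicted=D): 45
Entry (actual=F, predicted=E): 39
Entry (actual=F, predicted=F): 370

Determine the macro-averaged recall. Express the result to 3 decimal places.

0.622

Per-class recall (TP/(TP+FN)):
  A: TP=342, FN=112+100+100+86+94=492 → 342/834 = 0.4101
  B: TP=312, FN=108+118+109+89+102=526 → 312/838 = 0.3723
  C: TP=635, FN=15+13+17+10+9=64 → 635/699 = 0.9084
  D: TP=577, FN=55+48+61+49+45=258 → 577/835 = 0.6910
  E: TP=417, FN=35+31+28+36+39=169 → 417/586 = 0.7116
  F: TP=370, FN=39+54+30+45+39=207 → 370/577 = 0.6412
Macro-recall = mean = (0.4101 + 0.3723 + 0.9084 + 0.6910 + 0.7116 + 0.6412) / 6 = 0.622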